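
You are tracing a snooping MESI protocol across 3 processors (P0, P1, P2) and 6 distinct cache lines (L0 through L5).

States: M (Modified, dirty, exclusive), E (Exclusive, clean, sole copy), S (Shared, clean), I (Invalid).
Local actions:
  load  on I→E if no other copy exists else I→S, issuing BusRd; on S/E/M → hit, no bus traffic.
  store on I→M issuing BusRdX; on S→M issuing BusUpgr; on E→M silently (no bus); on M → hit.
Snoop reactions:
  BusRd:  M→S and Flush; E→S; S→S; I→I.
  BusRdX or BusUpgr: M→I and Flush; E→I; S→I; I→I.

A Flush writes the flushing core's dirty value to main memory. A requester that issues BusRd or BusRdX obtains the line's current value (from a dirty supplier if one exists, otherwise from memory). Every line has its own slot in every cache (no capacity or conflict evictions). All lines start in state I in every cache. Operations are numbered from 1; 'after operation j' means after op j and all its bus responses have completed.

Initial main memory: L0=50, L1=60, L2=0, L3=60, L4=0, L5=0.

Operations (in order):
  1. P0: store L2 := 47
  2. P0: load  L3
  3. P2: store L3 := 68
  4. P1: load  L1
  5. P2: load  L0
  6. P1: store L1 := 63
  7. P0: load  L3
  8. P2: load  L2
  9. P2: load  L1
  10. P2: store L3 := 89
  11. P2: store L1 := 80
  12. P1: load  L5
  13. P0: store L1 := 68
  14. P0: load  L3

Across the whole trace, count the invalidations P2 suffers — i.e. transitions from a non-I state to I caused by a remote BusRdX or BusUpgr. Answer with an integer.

[1] P0: store L2 := 47 | P0:M(47), P1:I, P2:I | bus: BusRdX
[2] P0: load  L3 | P0:E(60), P1:I, P2:I | bus: BusRd
[3] P2: store L3 := 68 | P0:I, P1:I, P2:M(68) | bus: BusRdX
[4] P1: load  L1 | P0:I, P1:E(60), P2:I | bus: BusRd
[5] P2: load  L0 | P0:I, P1:I, P2:E(50) | bus: BusRd
[6] P1: store L1 := 63 | P0:I, P1:M(63), P2:I | bus: none
[7] P0: load  L3 | P0:S(68), P1:I, P2:S(68) | bus: BusRd,Flush
[8] P2: load  L2 | P0:S(47), P1:I, P2:S(47) | bus: BusRd,Flush
[9] P2: load  L1 | P0:I, P1:S(63), P2:S(63) | bus: BusRd,Flush
[10] P2: store L3 := 89 | P0:I, P1:I, P2:M(89) | bus: BusUpgr
[11] P2: store L1 := 80 | P0:I, P1:I, P2:M(80) | bus: BusUpgr
[12] P1: load  L5 | P0:I, P1:E(0), P2:I | bus: BusRd
[13] P0: store L1 := 68 | P0:M(68), P1:I, P2:I | bus: BusRdX,Flush
[14] P0: load  L3 | P0:S(89), P1:I, P2:S(89) | bus: BusRd,Flush

invalidations = 1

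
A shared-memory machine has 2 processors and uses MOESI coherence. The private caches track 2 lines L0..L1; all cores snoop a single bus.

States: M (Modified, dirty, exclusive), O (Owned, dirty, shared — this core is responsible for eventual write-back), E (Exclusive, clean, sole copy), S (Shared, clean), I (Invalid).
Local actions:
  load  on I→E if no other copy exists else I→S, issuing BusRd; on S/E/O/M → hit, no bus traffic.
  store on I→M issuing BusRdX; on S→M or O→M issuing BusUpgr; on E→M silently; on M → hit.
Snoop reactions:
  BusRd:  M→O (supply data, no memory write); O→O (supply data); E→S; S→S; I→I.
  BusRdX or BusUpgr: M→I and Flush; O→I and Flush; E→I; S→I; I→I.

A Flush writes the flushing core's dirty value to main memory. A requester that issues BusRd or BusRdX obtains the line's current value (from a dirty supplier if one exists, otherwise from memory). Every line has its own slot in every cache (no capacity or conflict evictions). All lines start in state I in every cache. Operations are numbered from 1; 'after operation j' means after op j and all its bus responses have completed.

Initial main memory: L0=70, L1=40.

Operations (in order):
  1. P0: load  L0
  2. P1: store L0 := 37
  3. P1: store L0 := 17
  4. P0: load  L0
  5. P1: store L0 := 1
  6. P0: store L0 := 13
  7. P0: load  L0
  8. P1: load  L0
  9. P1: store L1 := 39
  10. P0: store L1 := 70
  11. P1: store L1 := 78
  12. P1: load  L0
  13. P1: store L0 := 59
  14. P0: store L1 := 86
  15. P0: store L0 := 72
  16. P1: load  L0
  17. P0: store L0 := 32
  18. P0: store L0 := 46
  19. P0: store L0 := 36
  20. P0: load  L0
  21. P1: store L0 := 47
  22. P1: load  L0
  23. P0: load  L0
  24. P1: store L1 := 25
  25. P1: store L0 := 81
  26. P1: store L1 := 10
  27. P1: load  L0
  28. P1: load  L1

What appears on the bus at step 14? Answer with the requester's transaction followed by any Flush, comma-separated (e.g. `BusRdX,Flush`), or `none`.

step 1: P0: load  L0  ⟶  EI  (L0)  txn=BusRd  M[L0]=70
step 2: P1: store L0 := 37  ⟶  IM  (L0)  txn=BusRdX  M[L0]=70
step 3: P1: store L0 := 17  ⟶  IM  (L0)  txn=∅  M[L0]=70
step 4: P0: load  L0  ⟶  SO  (L0)  txn=BusRd  M[L0]=70
step 5: P1: store L0 := 1  ⟶  IM  (L0)  txn=BusUpgr  M[L0]=70
step 6: P0: store L0 := 13  ⟶  MI  (L0)  txn=BusRdX+Flush  M[L0]=1
step 7: P0: load  L0  ⟶  MI  (L0)  txn=∅  M[L0]=1
step 8: P1: load  L0  ⟶  OS  (L0)  txn=BusRd  M[L0]=1
step 9: P1: store L1 := 39  ⟶  IM  (L1)  txn=BusRdX  M[L1]=40
step 10: P0: store L1 := 70  ⟶  MI  (L1)  txn=BusRdX+Flush  M[L1]=39
step 11: P1: store L1 := 78  ⟶  IM  (L1)  txn=BusRdX+Flush  M[L1]=70
step 12: P1: load  L0  ⟶  OS  (L0)  txn=∅  M[L0]=1
step 13: P1: store L0 := 59  ⟶  IM  (L0)  txn=BusUpgr+Flush  M[L0]=13
step 14: P0: store L1 := 86  ⟶  MI  (L1)  txn=BusRdX+Flush  M[L1]=78
step 15: P0: store L0 := 72  ⟶  MI  (L0)  txn=BusRdX+Flush  M[L0]=59
step 16: P1: load  L0  ⟶  OS  (L0)  txn=BusRd  M[L0]=59
step 17: P0: store L0 := 32  ⟶  MI  (L0)  txn=BusUpgr  M[L0]=59
step 18: P0: store L0 := 46  ⟶  MI  (L0)  txn=∅  M[L0]=59
step 19: P0: store L0 := 36  ⟶  MI  (L0)  txn=∅  M[L0]=59
step 20: P0: load  L0  ⟶  MI  (L0)  txn=∅  M[L0]=59
step 21: P1: store L0 := 47  ⟶  IM  (L0)  txn=BusRdX+Flush  M[L0]=36
step 22: P1: load  L0  ⟶  IM  (L0)  txn=∅  M[L0]=36
step 23: P0: load  L0  ⟶  SO  (L0)  txn=BusRd  M[L0]=36
step 24: P1: store L1 := 25  ⟶  IM  (L1)  txn=BusRdX+Flush  M[L1]=86
step 25: P1: store L0 := 81  ⟶  IM  (L0)  txn=BusUpgr  M[L0]=36
step 26: P1: store L1 := 10  ⟶  IM  (L1)  txn=∅  M[L1]=86
step 27: P1: load  L0  ⟶  IM  (L0)  txn=∅  M[L0]=36
step 28: P1: load  L1  ⟶  IM  (L1)  txn=∅  M[L1]=86

bus = BusRdX,Flush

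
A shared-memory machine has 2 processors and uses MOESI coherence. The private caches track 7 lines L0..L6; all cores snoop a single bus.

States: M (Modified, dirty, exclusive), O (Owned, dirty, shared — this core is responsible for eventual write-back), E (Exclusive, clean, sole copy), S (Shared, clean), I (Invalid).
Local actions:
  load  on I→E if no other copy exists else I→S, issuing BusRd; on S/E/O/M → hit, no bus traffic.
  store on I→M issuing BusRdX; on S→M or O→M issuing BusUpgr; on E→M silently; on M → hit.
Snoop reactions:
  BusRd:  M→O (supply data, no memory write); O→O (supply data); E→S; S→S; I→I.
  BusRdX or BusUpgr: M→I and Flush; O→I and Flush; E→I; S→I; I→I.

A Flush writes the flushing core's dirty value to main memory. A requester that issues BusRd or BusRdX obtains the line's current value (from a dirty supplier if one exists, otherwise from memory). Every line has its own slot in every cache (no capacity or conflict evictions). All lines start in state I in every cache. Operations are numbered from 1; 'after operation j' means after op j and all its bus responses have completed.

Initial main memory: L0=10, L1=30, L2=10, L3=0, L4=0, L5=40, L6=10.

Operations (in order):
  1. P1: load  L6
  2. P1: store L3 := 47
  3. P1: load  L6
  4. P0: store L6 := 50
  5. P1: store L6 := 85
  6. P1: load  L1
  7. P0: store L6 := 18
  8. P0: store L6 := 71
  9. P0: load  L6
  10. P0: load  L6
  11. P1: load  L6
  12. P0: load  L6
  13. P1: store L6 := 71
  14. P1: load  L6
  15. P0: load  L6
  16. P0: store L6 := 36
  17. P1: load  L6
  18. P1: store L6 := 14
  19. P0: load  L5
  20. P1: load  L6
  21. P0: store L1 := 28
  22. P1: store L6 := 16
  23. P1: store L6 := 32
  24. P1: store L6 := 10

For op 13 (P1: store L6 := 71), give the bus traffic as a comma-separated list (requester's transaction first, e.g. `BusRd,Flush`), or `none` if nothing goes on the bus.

step 1: P1: load  L6  ⟶  IE  (L6)  txn=BusRd  M[L6]=10
step 2: P1: store L3 := 47  ⟶  IM  (L3)  txn=BusRdX  M[L3]=0
step 3: P1: load  L6  ⟶  IE  (L6)  txn=∅  M[L6]=10
step 4: P0: store L6 := 50  ⟶  MI  (L6)  txn=BusRdX  M[L6]=10
step 5: P1: store L6 := 85  ⟶  IM  (L6)  txn=BusRdX+Flush  M[L6]=50
step 6: P1: load  L1  ⟶  IE  (L1)  txn=BusRd  M[L1]=30
step 7: P0: store L6 := 18  ⟶  MI  (L6)  txn=BusRdX+Flush  M[L6]=85
step 8: P0: store L6 := 71  ⟶  MI  (L6)  txn=∅  M[L6]=85
step 9: P0: load  L6  ⟶  MI  (L6)  txn=∅  M[L6]=85
step 10: P0: load  L6  ⟶  MI  (L6)  txn=∅  M[L6]=85
step 11: P1: load  L6  ⟶  OS  (L6)  txn=BusRd  M[L6]=85
step 12: P0: load  L6  ⟶  OS  (L6)  txn=∅  M[L6]=85
step 13: P1: store L6 := 71  ⟶  IM  (L6)  txn=BusUpgr+Flush  M[L6]=71
step 14: P1: load  L6  ⟶  IM  (L6)  txn=∅  M[L6]=71
step 15: P0: load  L6  ⟶  SO  (L6)  txn=BusRd  M[L6]=71
step 16: P0: store L6 := 36  ⟶  MI  (L6)  txn=BusUpgr+Flush  M[L6]=71
step 17: P1: load  L6  ⟶  OS  (L6)  txn=BusRd  M[L6]=71
step 18: P1: store L6 := 14  ⟶  IM  (L6)  txn=BusUpgr+Flush  M[L6]=36
step 19: P0: load  L5  ⟶  EI  (L5)  txn=BusRd  M[L5]=40
step 20: P1: load  L6  ⟶  IM  (L6)  txn=∅  M[L6]=36
step 21: P0: store L1 := 28  ⟶  MI  (L1)  txn=BusRdX  M[L1]=30
step 22: P1: store L6 := 16  ⟶  IM  (L6)  txn=∅  M[L6]=36
step 23: P1: store L6 := 32  ⟶  IM  (L6)  txn=∅  M[L6]=36
step 24: P1: store L6 := 10  ⟶  IM  (L6)  txn=∅  M[L6]=36

bus = BusUpgr,Flush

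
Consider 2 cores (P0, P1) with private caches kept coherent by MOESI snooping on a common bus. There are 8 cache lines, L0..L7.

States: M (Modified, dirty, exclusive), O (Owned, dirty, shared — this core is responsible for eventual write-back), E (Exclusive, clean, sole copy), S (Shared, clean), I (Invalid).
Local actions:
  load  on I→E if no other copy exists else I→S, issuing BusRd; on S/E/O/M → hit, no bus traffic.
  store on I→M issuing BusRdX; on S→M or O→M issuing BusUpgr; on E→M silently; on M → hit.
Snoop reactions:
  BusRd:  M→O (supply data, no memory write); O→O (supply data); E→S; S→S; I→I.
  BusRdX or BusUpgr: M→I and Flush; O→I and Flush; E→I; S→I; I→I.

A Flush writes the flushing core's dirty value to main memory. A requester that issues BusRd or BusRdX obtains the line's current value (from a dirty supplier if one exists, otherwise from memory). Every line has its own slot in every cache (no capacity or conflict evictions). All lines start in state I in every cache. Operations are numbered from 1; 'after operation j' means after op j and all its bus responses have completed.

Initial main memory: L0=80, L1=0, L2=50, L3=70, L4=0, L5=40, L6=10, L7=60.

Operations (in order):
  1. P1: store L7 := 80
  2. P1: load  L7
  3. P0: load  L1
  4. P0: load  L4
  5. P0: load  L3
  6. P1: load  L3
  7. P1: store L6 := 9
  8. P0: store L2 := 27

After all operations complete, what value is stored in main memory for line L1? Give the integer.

1. P1: store L7 := 80  bus=[BusRdX]  L7: P0=I P1=M  mem[L7]=60
2. P1: load  L7  bus=[-]  L7: P0=I P1=M  mem[L7]=60
3. P0: load  L1  bus=[BusRd]  L1: P0=E P1=I  mem[L1]=0
4. P0: load  L4  bus=[BusRd]  L4: P0=E P1=I  mem[L4]=0
5. P0: load  L3  bus=[BusRd]  L3: P0=E P1=I  mem[L3]=70
6. P1: load  L3  bus=[BusRd]  L3: P0=S P1=S  mem[L3]=70
7. P1: store L6 := 9  bus=[BusRdX]  L6: P0=I P1=M  mem[L6]=10
8. P0: store L2 := 27  bus=[BusRdX]  L2: P0=M P1=I  mem[L2]=50

memory[L1] = 0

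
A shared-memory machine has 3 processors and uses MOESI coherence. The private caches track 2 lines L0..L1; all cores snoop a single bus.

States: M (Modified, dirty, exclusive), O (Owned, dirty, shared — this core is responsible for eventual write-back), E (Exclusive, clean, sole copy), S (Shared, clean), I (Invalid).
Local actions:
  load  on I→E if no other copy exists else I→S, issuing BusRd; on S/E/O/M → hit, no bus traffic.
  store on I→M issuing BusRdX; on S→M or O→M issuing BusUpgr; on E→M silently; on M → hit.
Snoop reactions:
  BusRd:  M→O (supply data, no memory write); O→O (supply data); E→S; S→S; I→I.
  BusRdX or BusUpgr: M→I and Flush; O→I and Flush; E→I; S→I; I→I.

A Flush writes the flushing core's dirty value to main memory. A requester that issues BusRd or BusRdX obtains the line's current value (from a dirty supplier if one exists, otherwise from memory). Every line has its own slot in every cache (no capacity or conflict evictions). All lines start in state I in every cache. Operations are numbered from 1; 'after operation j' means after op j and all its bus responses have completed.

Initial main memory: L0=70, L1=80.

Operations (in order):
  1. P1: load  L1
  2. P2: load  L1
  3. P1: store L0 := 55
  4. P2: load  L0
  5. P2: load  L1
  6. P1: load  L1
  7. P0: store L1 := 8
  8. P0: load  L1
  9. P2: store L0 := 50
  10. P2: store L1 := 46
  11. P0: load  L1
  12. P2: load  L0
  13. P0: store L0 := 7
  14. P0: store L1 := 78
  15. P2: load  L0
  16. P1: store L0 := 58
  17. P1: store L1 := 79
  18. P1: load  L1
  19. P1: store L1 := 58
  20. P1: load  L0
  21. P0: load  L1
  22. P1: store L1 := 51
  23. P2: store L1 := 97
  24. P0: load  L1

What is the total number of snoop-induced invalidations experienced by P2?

invalidations = 4

  op1 P1: load  L1 → I/E/I on L1; bus BusRd; mem=80
  op2 P2: load  L1 → I/S/S on L1; bus BusRd; mem=80
  op3 P1: store L0 := 55 → I/M/I on L0; bus BusRdX; mem=70
  op4 P2: load  L0 → I/O/S on L0; bus BusRd; mem=70
  op5 P2: load  L1 → I/S/S on L1; bus (none); mem=80
  op6 P1: load  L1 → I/S/S on L1; bus (none); mem=80
  op7 P0: store L1 := 8 → M/I/I on L1; bus BusRdX; mem=80
  op8 P0: load  L1 → M/I/I on L1; bus (none); mem=80
  op9 P2: store L0 := 50 → I/I/M on L0; bus BusUpgr Flush; mem=55
  op10 P2: store L1 := 46 → I/I/M on L1; bus BusRdX Flush; mem=8
  op11 P0: load  L1 → S/I/O on L1; bus BusRd; mem=8
  op12 P2: load  L0 → I/I/M on L0; bus (none); mem=55
  op13 P0: store L0 := 7 → M/I/I on L0; bus BusRdX Flush; mem=50
  op14 P0: store L1 := 78 → M/I/I on L1; bus BusUpgr Flush; mem=46
  op15 P2: load  L0 → O/I/S on L0; bus BusRd; mem=50
  op16 P1: store L0 := 58 → I/M/I on L0; bus BusRdX Flush; mem=7
  op17 P1: store L1 := 79 → I/M/I on L1; bus BusRdX Flush; mem=78
  op18 P1: load  L1 → I/M/I on L1; bus (none); mem=78
  op19 P1: store L1 := 58 → I/M/I on L1; bus (none); mem=78
  op20 P1: load  L0 → I/M/I on L0; bus (none); mem=7
  op21 P0: load  L1 → S/O/I on L1; bus BusRd; mem=78
  op22 P1: store L1 := 51 → I/M/I on L1; bus BusUpgr; mem=78
  op23 P2: store L1 := 97 → I/I/M on L1; bus BusRdX Flush; mem=51
  op24 P0: load  L1 → S/I/O on L1; bus BusRd; mem=51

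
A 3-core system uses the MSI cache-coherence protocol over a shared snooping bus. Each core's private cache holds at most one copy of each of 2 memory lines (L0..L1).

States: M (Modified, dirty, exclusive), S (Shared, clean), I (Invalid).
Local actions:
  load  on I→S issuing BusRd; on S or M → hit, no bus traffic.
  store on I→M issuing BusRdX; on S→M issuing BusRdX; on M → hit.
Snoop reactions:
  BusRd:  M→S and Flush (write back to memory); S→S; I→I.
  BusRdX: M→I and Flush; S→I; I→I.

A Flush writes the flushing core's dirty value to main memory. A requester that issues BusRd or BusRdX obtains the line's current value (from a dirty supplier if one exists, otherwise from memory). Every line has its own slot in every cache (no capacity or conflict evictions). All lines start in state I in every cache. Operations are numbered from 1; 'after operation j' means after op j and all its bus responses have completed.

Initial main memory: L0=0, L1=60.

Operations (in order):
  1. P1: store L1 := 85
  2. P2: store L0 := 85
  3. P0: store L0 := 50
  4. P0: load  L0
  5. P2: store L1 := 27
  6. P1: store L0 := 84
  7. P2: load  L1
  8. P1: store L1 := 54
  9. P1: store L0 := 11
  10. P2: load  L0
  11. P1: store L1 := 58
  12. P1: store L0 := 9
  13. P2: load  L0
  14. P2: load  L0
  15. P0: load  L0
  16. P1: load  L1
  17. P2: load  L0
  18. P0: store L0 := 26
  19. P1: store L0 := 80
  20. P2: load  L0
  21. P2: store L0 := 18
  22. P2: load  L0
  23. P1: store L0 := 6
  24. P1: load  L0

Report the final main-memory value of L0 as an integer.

memory[L0] = 18

  op1 P1: store L1 := 85 → I/M/I on L1; bus BusRdX; mem=60
  op2 P2: store L0 := 85 → I/I/M on L0; bus BusRdX; mem=0
  op3 P0: store L0 := 50 → M/I/I on L0; bus BusRdX Flush; mem=85
  op4 P0: load  L0 → M/I/I on L0; bus (none); mem=85
  op5 P2: store L1 := 27 → I/I/M on L1; bus BusRdX Flush; mem=85
  op6 P1: store L0 := 84 → I/M/I on L0; bus BusRdX Flush; mem=50
  op7 P2: load  L1 → I/I/M on L1; bus (none); mem=85
  op8 P1: store L1 := 54 → I/M/I on L1; bus BusRdX Flush; mem=27
  op9 P1: store L0 := 11 → I/M/I on L0; bus (none); mem=50
  op10 P2: load  L0 → I/S/S on L0; bus BusRd Flush; mem=11
  op11 P1: store L1 := 58 → I/M/I on L1; bus (none); mem=27
  op12 P1: store L0 := 9 → I/M/I on L0; bus BusRdX; mem=11
  op13 P2: load  L0 → I/S/S on L0; bus BusRd Flush; mem=9
  op14 P2: load  L0 → I/S/S on L0; bus (none); mem=9
  op15 P0: load  L0 → S/S/S on L0; bus BusRd; mem=9
  op16 P1: load  L1 → I/M/I on L1; bus (none); mem=27
  op17 P2: load  L0 → S/S/S on L0; bus (none); mem=9
  op18 P0: store L0 := 26 → M/I/I on L0; bus BusRdX; mem=9
  op19 P1: store L0 := 80 → I/M/I on L0; bus BusRdX Flush; mem=26
  op20 P2: load  L0 → I/S/S on L0; bus BusRd Flush; mem=80
  op21 P2: store L0 := 18 → I/I/M on L0; bus BusRdX; mem=80
  op22 P2: load  L0 → I/I/M on L0; bus (none); mem=80
  op23 P1: store L0 := 6 → I/M/I on L0; bus BusRdX Flush; mem=18
  op24 P1: load  L0 → I/M/I on L0; bus (none); mem=18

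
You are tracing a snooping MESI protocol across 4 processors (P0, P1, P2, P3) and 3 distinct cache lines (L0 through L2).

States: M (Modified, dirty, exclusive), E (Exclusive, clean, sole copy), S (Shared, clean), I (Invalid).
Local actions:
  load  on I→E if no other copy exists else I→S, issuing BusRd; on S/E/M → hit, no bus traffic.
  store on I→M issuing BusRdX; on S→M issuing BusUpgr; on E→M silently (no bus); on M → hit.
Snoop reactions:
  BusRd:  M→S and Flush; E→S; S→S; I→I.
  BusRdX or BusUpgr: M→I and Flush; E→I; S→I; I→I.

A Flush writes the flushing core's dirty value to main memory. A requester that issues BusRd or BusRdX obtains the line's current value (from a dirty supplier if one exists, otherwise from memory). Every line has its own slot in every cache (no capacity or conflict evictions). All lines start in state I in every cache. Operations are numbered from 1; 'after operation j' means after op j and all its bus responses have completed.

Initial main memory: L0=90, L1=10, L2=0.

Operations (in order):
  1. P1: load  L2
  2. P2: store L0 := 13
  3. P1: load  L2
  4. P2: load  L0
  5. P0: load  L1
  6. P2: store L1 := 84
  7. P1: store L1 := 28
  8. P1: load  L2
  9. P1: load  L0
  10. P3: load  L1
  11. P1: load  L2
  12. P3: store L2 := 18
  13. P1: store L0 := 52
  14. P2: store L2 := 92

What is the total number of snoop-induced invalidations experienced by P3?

invalidations = 1

[1] P1: load  L2 | P0:I, P1:E(0), P2:I, P3:I | bus: BusRd
[2] P2: store L0 := 13 | P0:I, P1:I, P2:M(13), P3:I | bus: BusRdX
[3] P1: load  L2 | P0:I, P1:E(0), P2:I, P3:I | bus: none
[4] P2: load  L0 | P0:I, P1:I, P2:M(13), P3:I | bus: none
[5] P0: load  L1 | P0:E(10), P1:I, P2:I, P3:I | bus: BusRd
[6] P2: store L1 := 84 | P0:I, P1:I, P2:M(84), P3:I | bus: BusRdX
[7] P1: store L1 := 28 | P0:I, P1:M(28), P2:I, P3:I | bus: BusRdX,Flush
[8] P1: load  L2 | P0:I, P1:E(0), P2:I, P3:I | bus: none
[9] P1: load  L0 | P0:I, P1:S(13), P2:S(13), P3:I | bus: BusRd,Flush
[10] P3: load  L1 | P0:I, P1:S(28), P2:I, P3:S(28) | bus: BusRd,Flush
[11] P1: load  L2 | P0:I, P1:E(0), P2:I, P3:I | bus: none
[12] P3: store L2 := 18 | P0:I, P1:I, P2:I, P3:M(18) | bus: BusRdX
[13] P1: store L0 := 52 | P0:I, P1:M(52), P2:I, P3:I | bus: BusUpgr
[14] P2: store L2 := 92 | P0:I, P1:I, P2:M(92), P3:I | bus: BusRdX,Flush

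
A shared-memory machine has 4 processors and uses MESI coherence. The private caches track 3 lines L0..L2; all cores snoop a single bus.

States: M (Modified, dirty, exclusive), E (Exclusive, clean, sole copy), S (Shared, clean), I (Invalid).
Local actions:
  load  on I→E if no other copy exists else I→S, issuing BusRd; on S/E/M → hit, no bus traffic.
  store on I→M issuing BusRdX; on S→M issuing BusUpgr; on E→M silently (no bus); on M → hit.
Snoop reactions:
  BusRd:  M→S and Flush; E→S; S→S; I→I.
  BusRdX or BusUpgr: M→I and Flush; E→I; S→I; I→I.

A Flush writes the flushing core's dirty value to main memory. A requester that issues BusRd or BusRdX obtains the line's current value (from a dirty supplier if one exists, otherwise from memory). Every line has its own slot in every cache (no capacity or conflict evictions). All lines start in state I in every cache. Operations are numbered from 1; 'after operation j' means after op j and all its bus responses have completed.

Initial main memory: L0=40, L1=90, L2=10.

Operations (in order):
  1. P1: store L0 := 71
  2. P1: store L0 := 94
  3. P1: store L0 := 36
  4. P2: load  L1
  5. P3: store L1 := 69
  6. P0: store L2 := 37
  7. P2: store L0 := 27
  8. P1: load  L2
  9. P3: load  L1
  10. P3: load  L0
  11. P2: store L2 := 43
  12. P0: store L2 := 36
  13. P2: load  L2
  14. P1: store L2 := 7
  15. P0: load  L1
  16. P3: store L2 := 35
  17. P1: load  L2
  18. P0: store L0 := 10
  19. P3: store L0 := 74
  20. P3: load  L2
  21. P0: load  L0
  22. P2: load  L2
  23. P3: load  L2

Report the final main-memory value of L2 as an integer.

memory[L2] = 35

  op1 P1: store L0 := 71 → I/M/I/I on L0; bus BusRdX; mem=40
  op2 P1: store L0 := 94 → I/M/I/I on L0; bus (none); mem=40
  op3 P1: store L0 := 36 → I/M/I/I on L0; bus (none); mem=40
  op4 P2: load  L1 → I/I/E/I on L1; bus BusRd; mem=90
  op5 P3: store L1 := 69 → I/I/I/M on L1; bus BusRdX; mem=90
  op6 P0: store L2 := 37 → M/I/I/I on L2; bus BusRdX; mem=10
  op7 P2: store L0 := 27 → I/I/M/I on L0; bus BusRdX Flush; mem=36
  op8 P1: load  L2 → S/S/I/I on L2; bus BusRd Flush; mem=37
  op9 P3: load  L1 → I/I/I/M on L1; bus (none); mem=90
  op10 P3: load  L0 → I/I/S/S on L0; bus BusRd Flush; mem=27
  op11 P2: store L2 := 43 → I/I/M/I on L2; bus BusRdX; mem=37
  op12 P0: store L2 := 36 → M/I/I/I on L2; bus BusRdX Flush; mem=43
  op13 P2: load  L2 → S/I/S/I on L2; bus BusRd Flush; mem=36
  op14 P1: store L2 := 7 → I/M/I/I on L2; bus BusRdX; mem=36
  op15 P0: load  L1 → S/I/I/S on L1; bus BusRd Flush; mem=69
  op16 P3: store L2 := 35 → I/I/I/M on L2; bus BusRdX Flush; mem=7
  op17 P1: load  L2 → I/S/I/S on L2; bus BusRd Flush; mem=35
  op18 P0: store L0 := 10 → M/I/I/I on L0; bus BusRdX; mem=27
  op19 P3: store L0 := 74 → I/I/I/M on L0; bus BusRdX Flush; mem=10
  op20 P3: load  L2 → I/S/I/S on L2; bus (none); mem=35
  op21 P0: load  L0 → S/I/I/S on L0; bus BusRd Flush; mem=74
  op22 P2: load  L2 → I/S/S/S on L2; bus BusRd; mem=35
  op23 P3: load  L2 → I/S/S/S on L2; bus (none); mem=35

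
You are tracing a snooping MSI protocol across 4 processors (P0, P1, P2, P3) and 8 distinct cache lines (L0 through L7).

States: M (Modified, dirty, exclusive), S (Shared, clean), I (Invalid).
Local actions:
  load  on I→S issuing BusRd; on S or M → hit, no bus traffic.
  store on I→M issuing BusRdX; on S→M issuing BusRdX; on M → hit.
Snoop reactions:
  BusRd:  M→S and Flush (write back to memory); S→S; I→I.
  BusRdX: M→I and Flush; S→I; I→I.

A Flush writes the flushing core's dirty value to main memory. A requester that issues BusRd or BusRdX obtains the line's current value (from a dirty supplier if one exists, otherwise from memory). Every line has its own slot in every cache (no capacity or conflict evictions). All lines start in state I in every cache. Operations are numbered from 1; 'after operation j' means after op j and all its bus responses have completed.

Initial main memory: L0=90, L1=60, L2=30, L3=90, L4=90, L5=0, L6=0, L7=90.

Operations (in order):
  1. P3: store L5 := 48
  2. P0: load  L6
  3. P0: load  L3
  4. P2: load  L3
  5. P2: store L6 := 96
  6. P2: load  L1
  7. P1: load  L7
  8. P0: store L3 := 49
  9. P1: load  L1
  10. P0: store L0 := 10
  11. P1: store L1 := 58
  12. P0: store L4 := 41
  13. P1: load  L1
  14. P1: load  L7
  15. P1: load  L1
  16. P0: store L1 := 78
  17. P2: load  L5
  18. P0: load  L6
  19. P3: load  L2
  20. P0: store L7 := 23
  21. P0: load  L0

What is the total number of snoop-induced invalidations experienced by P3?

invalidations = 0

[1] P3: store L5 := 48 | P0:I, P1:I, P2:I, P3:M(48) | bus: BusRdX
[2] P0: load  L6 | P0:S(0), P1:I, P2:I, P3:I | bus: BusRd
[3] P0: load  L3 | P0:S(90), P1:I, P2:I, P3:I | bus: BusRd
[4] P2: load  L3 | P0:S(90), P1:I, P2:S(90), P3:I | bus: BusRd
[5] P2: store L6 := 96 | P0:I, P1:I, P2:M(96), P3:I | bus: BusRdX
[6] P2: load  L1 | P0:I, P1:I, P2:S(60), P3:I | bus: BusRd
[7] P1: load  L7 | P0:I, P1:S(90), P2:I, P3:I | bus: BusRd
[8] P0: store L3 := 49 | P0:M(49), P1:I, P2:I, P3:I | bus: BusRdX
[9] P1: load  L1 | P0:I, P1:S(60), P2:S(60), P3:I | bus: BusRd
[10] P0: store L0 := 10 | P0:M(10), P1:I, P2:I, P3:I | bus: BusRdX
[11] P1: store L1 := 58 | P0:I, P1:M(58), P2:I, P3:I | bus: BusRdX
[12] P0: store L4 := 41 | P0:M(41), P1:I, P2:I, P3:I | bus: BusRdX
[13] P1: load  L1 | P0:I, P1:M(58), P2:I, P3:I | bus: none
[14] P1: load  L7 | P0:I, P1:S(90), P2:I, P3:I | bus: none
[15] P1: load  L1 | P0:I, P1:M(58), P2:I, P3:I | bus: none
[16] P0: store L1 := 78 | P0:M(78), P1:I, P2:I, P3:I | bus: BusRdX,Flush
[17] P2: load  L5 | P0:I, P1:I, P2:S(48), P3:S(48) | bus: BusRd,Flush
[18] P0: load  L6 | P0:S(96), P1:I, P2:S(96), P3:I | bus: BusRd,Flush
[19] P3: load  L2 | P0:I, P1:I, P2:I, P3:S(30) | bus: BusRd
[20] P0: store L7 := 23 | P0:M(23), P1:I, P2:I, P3:I | bus: BusRdX
[21] P0: load  L0 | P0:M(10), P1:I, P2:I, P3:I | bus: none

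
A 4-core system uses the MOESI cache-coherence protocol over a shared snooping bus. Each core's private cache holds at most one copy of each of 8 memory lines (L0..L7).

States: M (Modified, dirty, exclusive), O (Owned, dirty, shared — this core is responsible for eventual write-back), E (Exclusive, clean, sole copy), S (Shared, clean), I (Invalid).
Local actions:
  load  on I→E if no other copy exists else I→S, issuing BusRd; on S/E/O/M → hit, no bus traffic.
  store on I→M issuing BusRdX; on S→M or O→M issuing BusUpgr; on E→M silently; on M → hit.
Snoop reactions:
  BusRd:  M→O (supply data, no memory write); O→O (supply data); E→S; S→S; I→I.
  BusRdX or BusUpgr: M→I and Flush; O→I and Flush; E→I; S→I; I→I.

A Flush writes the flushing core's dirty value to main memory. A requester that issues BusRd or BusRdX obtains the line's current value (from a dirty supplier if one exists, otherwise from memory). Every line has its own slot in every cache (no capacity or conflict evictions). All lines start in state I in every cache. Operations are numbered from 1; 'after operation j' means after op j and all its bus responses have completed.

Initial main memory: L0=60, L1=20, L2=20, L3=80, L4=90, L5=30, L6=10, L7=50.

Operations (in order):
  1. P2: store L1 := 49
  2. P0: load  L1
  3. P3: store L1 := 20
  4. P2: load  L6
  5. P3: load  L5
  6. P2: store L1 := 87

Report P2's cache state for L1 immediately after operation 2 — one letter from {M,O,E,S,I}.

1. P2: store L1 := 49  bus=[BusRdX]  L1: P0=I P1=I P2=M P3=I  mem[L1]=20
2. P0: load  L1  bus=[BusRd]  L1: P0=S P1=I P2=O P3=I  mem[L1]=20
3. P3: store L1 := 20  bus=[BusRdX,Flush]  L1: P0=I P1=I P2=I P3=M  mem[L1]=49
4. P2: load  L6  bus=[BusRd]  L6: P0=I P1=I P2=E P3=I  mem[L6]=10
5. P3: load  L5  bus=[BusRd]  L5: P0=I P1=I P2=I P3=E  mem[L5]=30
6. P2: store L1 := 87  bus=[BusRdX,Flush]  L1: P0=I P1=I P2=M P3=I  mem[L1]=20

state = O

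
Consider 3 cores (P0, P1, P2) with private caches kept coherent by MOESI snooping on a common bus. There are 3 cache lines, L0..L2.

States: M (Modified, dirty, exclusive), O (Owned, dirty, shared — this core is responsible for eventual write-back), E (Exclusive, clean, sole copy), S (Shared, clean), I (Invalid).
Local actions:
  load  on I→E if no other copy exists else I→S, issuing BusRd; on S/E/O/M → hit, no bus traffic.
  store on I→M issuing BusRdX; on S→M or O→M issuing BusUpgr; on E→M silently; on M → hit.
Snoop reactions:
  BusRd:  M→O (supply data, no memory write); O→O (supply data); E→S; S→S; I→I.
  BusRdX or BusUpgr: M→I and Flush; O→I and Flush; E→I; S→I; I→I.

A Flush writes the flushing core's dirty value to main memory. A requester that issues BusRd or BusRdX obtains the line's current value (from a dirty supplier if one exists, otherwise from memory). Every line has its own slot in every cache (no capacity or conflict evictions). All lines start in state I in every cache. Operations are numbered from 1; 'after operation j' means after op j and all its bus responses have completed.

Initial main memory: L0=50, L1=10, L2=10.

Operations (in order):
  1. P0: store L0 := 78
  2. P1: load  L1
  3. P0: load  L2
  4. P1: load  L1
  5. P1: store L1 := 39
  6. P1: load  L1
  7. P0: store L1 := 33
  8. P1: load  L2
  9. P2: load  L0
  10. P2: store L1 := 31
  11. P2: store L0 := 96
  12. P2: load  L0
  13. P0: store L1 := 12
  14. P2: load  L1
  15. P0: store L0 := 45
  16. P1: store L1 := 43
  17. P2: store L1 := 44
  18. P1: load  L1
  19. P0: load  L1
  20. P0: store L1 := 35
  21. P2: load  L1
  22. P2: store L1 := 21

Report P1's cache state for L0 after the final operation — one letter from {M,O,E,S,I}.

state = I

step 1: P0: store L0 := 78  ⟶  MII  (L0)  txn=BusRdX  M[L0]=50
step 2: P1: load  L1  ⟶  IEI  (L1)  txn=BusRd  M[L1]=10
step 3: P0: load  L2  ⟶  EII  (L2)  txn=BusRd  M[L2]=10
step 4: P1: load  L1  ⟶  IEI  (L1)  txn=∅  M[L1]=10
step 5: P1: store L1 := 39  ⟶  IMI  (L1)  txn=∅  M[L1]=10
step 6: P1: load  L1  ⟶  IMI  (L1)  txn=∅  M[L1]=10
step 7: P0: store L1 := 33  ⟶  MII  (L1)  txn=BusRdX+Flush  M[L1]=39
step 8: P1: load  L2  ⟶  SSI  (L2)  txn=BusRd  M[L2]=10
step 9: P2: load  L0  ⟶  OIS  (L0)  txn=BusRd  M[L0]=50
step 10: P2: store L1 := 31  ⟶  IIM  (L1)  txn=BusRdX+Flush  M[L1]=33
step 11: P2: store L0 := 96  ⟶  IIM  (L0)  txn=BusUpgr+Flush  M[L0]=78
step 12: P2: load  L0  ⟶  IIM  (L0)  txn=∅  M[L0]=78
step 13: P0: store L1 := 12  ⟶  MII  (L1)  txn=BusRdX+Flush  M[L1]=31
step 14: P2: load  L1  ⟶  OIS  (L1)  txn=BusRd  M[L1]=31
step 15: P0: store L0 := 45  ⟶  MII  (L0)  txn=BusRdX+Flush  M[L0]=96
step 16: P1: store L1 := 43  ⟶  IMI  (L1)  txn=BusRdX+Flush  M[L1]=12
step 17: P2: store L1 := 44  ⟶  IIM  (L1)  txn=BusRdX+Flush  M[L1]=43
step 18: P1: load  L1  ⟶  ISO  (L1)  txn=BusRd  M[L1]=43
step 19: P0: load  L1  ⟶  SSO  (L1)  txn=BusRd  M[L1]=43
step 20: P0: store L1 := 35  ⟶  MII  (L1)  txn=BusUpgr+Flush  M[L1]=44
step 21: P2: load  L1  ⟶  OIS  (L1)  txn=BusRd  M[L1]=44
step 22: P2: store L1 := 21  ⟶  IIM  (L1)  txn=BusUpgr+Flush  M[L1]=35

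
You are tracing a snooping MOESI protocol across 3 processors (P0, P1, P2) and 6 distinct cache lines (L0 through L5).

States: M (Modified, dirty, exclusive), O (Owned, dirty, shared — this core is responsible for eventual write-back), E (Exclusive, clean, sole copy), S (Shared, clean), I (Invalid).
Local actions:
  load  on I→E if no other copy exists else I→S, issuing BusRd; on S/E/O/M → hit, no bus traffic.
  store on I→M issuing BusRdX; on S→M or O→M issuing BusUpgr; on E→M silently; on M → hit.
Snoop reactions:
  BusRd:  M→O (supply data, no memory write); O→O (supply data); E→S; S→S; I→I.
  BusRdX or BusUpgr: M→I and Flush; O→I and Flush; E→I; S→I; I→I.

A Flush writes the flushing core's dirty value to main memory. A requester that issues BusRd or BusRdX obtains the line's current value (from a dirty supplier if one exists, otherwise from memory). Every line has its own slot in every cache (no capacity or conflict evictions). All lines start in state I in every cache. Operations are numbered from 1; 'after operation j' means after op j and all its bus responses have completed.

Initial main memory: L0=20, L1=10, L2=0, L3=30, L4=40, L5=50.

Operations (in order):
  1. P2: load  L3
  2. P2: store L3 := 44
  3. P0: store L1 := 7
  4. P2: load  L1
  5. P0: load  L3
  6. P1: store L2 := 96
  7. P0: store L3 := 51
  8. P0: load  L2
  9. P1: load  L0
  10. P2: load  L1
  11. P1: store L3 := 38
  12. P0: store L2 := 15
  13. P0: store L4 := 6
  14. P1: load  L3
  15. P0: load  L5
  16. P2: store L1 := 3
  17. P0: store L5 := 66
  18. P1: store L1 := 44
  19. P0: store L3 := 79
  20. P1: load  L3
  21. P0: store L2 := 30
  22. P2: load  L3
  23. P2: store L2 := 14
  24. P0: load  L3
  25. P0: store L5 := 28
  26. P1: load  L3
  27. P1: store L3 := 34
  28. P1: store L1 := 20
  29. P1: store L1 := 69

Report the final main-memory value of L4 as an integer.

memory[L4] = 40

step 1: P2: load  L3  ⟶  IIE  (L3)  txn=BusRd  M[L3]=30
step 2: P2: store L3 := 44  ⟶  IIM  (L3)  txn=∅  M[L3]=30
step 3: P0: store L1 := 7  ⟶  MII  (L1)  txn=BusRdX  M[L1]=10
step 4: P2: load  L1  ⟶  OIS  (L1)  txn=BusRd  M[L1]=10
step 5: P0: load  L3  ⟶  SIO  (L3)  txn=BusRd  M[L3]=30
step 6: P1: store L2 := 96  ⟶  IMI  (L2)  txn=BusRdX  M[L2]=0
step 7: P0: store L3 := 51  ⟶  MII  (L3)  txn=BusUpgr+Flush  M[L3]=44
step 8: P0: load  L2  ⟶  SOI  (L2)  txn=BusRd  M[L2]=0
step 9: P1: load  L0  ⟶  IEI  (L0)  txn=BusRd  M[L0]=20
step 10: P2: load  L1  ⟶  OIS  (L1)  txn=∅  M[L1]=10
step 11: P1: store L3 := 38  ⟶  IMI  (L3)  txn=BusRdX+Flush  M[L3]=51
step 12: P0: store L2 := 15  ⟶  MII  (L2)  txn=BusUpgr+Flush  M[L2]=96
step 13: P0: store L4 := 6  ⟶  MII  (L4)  txn=BusRdX  M[L4]=40
step 14: P1: load  L3  ⟶  IMI  (L3)  txn=∅  M[L3]=51
step 15: P0: load  L5  ⟶  EII  (L5)  txn=BusRd  M[L5]=50
step 16: P2: store L1 := 3  ⟶  IIM  (L1)  txn=BusUpgr+Flush  M[L1]=7
step 17: P0: store L5 := 66  ⟶  MII  (L5)  txn=∅  M[L5]=50
step 18: P1: store L1 := 44  ⟶  IMI  (L1)  txn=BusRdX+Flush  M[L1]=3
step 19: P0: store L3 := 79  ⟶  MII  (L3)  txn=BusRdX+Flush  M[L3]=38
step 20: P1: load  L3  ⟶  OSI  (L3)  txn=BusRd  M[L3]=38
step 21: P0: store L2 := 30  ⟶  MII  (L2)  txn=∅  M[L2]=96
step 22: P2: load  L3  ⟶  OSS  (L3)  txn=BusRd  M[L3]=38
step 23: P2: store L2 := 14  ⟶  IIM  (L2)  txn=BusRdX+Flush  M[L2]=30
step 24: P0: load  L3  ⟶  OSS  (L3)  txn=∅  M[L3]=38
step 25: P0: store L5 := 28  ⟶  MII  (L5)  txn=∅  M[L5]=50
step 26: P1: load  L3  ⟶  OSS  (L3)  txn=∅  M[L3]=38
step 27: P1: store L3 := 34  ⟶  IMI  (L3)  txn=BusUpgr+Flush  M[L3]=79
step 28: P1: store L1 := 20  ⟶  IMI  (L1)  txn=∅  M[L1]=3
step 29: P1: store L1 := 69  ⟶  IMI  (L1)  txn=∅  M[L1]=3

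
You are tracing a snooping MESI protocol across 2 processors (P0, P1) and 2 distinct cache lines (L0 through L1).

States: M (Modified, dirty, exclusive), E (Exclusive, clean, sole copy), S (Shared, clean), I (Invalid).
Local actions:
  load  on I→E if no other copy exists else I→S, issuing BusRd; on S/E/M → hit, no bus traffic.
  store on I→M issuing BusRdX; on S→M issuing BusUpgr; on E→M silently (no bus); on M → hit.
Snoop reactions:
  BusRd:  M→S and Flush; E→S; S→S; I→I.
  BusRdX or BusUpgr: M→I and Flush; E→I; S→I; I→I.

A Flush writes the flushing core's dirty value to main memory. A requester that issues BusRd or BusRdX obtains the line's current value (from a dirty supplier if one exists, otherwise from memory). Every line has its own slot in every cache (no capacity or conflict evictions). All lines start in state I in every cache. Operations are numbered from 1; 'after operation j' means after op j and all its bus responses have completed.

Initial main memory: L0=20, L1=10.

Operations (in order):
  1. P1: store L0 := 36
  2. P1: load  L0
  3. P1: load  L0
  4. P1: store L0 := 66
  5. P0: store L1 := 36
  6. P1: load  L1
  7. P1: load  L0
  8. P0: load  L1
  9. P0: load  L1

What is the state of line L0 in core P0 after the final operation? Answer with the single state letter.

[1] P1: store L0 := 36 | P0:I, P1:M(36) | bus: BusRdX
[2] P1: load  L0 | P0:I, P1:M(36) | bus: none
[3] P1: load  L0 | P0:I, P1:M(36) | bus: none
[4] P1: store L0 := 66 | P0:I, P1:M(66) | bus: none
[5] P0: store L1 := 36 | P0:M(36), P1:I | bus: BusRdX
[6] P1: load  L1 | P0:S(36), P1:S(36) | bus: BusRd,Flush
[7] P1: load  L0 | P0:I, P1:M(66) | bus: none
[8] P0: load  L1 | P0:S(36), P1:S(36) | bus: none
[9] P0: load  L1 | P0:S(36), P1:S(36) | bus: none

state = I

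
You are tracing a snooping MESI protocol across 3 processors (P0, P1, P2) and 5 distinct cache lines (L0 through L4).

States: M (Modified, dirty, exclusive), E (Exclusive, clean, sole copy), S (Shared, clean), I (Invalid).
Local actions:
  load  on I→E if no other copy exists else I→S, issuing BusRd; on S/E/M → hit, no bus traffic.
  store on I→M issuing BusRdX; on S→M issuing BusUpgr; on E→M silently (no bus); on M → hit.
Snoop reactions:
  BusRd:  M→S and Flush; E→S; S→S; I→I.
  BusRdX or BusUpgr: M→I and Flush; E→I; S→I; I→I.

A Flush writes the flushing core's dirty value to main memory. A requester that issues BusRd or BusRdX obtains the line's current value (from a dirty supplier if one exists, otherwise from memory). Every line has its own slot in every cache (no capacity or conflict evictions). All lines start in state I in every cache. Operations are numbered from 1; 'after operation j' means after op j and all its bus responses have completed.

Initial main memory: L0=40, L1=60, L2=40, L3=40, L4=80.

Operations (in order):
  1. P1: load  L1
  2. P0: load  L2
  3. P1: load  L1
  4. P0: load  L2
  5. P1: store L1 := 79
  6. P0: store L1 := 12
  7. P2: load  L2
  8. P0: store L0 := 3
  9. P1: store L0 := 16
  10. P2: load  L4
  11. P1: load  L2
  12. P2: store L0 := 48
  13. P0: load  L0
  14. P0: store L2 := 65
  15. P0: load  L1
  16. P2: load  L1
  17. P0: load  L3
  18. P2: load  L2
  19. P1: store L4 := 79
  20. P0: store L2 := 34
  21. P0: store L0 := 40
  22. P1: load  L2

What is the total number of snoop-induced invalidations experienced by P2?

  op1 P1: load  L1 → I/E/I on L1; bus BusRd; mem=60
  op2 P0: load  L2 → E/I/I on L2; bus BusRd; mem=40
  op3 P1: load  L1 → I/E/I on L1; bus (none); mem=60
  op4 P0: load  L2 → E/I/I on L2; bus (none); mem=40
  op5 P1: store L1 := 79 → I/M/I on L1; bus (none); mem=60
  op6 P0: store L1 := 12 → M/I/I on L1; bus BusRdX Flush; mem=79
  op7 P2: load  L2 → S/I/S on L2; bus BusRd; mem=40
  op8 P0: store L0 := 3 → M/I/I on L0; bus BusRdX; mem=40
  op9 P1: store L0 := 16 → I/M/I on L0; bus BusRdX Flush; mem=3
  op10 P2: load  L4 → I/I/E on L4; bus BusRd; mem=80
  op11 P1: load  L2 → S/S/S on L2; bus BusRd; mem=40
  op12 P2: store L0 := 48 → I/I/M on L0; bus BusRdX Flush; mem=16
  op13 P0: load  L0 → S/I/S on L0; bus BusRd Flush; mem=48
  op14 P0: store L2 := 65 → M/I/I on L2; bus BusUpgr; mem=40
  op15 P0: load  L1 → M/I/I on L1; bus (none); mem=79
  op16 P2: load  L1 → S/I/S on L1; bus BusRd Flush; mem=12
  op17 P0: load  L3 → E/I/I on L3; bus BusRd; mem=40
  op18 P2: load  L2 → S/I/S on L2; bus BusRd Flush; mem=65
  op19 P1: store L4 := 79 → I/M/I on L4; bus BusRdX; mem=80
  op20 P0: store L2 := 34 → M/I/I on L2; bus BusUpgr; mem=65
  op21 P0: store L0 := 40 → M/I/I on L0; bus BusUpgr; mem=48
  op22 P1: load  L2 → S/S/I on L2; bus BusRd Flush; mem=34

invalidations = 4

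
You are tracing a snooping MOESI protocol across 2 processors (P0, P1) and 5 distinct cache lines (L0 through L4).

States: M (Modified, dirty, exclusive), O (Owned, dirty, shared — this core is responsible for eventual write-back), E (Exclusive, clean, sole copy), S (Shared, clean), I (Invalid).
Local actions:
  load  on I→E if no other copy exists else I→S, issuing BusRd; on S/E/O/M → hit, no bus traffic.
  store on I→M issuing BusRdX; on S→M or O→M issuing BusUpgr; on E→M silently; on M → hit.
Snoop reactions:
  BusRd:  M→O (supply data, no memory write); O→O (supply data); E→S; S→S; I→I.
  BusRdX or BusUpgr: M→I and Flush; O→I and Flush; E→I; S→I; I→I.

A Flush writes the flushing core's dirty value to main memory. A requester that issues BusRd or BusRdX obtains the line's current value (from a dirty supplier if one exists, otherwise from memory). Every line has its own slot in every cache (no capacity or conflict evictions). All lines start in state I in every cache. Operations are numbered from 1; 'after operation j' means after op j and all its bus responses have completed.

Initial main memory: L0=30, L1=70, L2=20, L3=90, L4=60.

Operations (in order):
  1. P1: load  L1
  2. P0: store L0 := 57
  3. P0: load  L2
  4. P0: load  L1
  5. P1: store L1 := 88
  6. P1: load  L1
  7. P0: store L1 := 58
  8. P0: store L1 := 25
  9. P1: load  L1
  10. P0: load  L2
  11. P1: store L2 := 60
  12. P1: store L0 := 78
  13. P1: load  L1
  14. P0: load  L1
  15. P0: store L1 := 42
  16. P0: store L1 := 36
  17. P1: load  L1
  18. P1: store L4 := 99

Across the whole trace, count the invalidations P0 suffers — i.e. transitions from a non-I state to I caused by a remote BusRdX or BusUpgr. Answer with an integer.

step 1: P1: load  L1  ⟶  IE  (L1)  txn=BusRd  M[L1]=70
step 2: P0: store L0 := 57  ⟶  MI  (L0)  txn=BusRdX  M[L0]=30
step 3: P0: load  L2  ⟶  EI  (L2)  txn=BusRd  M[L2]=20
step 4: P0: load  L1  ⟶  SS  (L1)  txn=BusRd  M[L1]=70
step 5: P1: store L1 := 88  ⟶  IM  (L1)  txn=BusUpgr  M[L1]=70
step 6: P1: load  L1  ⟶  IM  (L1)  txn=∅  M[L1]=70
step 7: P0: store L1 := 58  ⟶  MI  (L1)  txn=BusRdX+Flush  M[L1]=88
step 8: P0: store L1 := 25  ⟶  MI  (L1)  txn=∅  M[L1]=88
step 9: P1: load  L1  ⟶  OS  (L1)  txn=BusRd  M[L1]=88
step 10: P0: load  L2  ⟶  EI  (L2)  txn=∅  M[L2]=20
step 11: P1: store L2 := 60  ⟶  IM  (L2)  txn=BusRdX  M[L2]=20
step 12: P1: store L0 := 78  ⟶  IM  (L0)  txn=BusRdX+Flush  M[L0]=57
step 13: P1: load  L1  ⟶  OS  (L1)  txn=∅  M[L1]=88
step 14: P0: load  L1  ⟶  OS  (L1)  txn=∅  M[L1]=88
step 15: P0: store L1 := 42  ⟶  MI  (L1)  txn=BusUpgr  M[L1]=88
step 16: P0: store L1 := 36  ⟶  MI  (L1)  txn=∅  M[L1]=88
step 17: P1: load  L1  ⟶  OS  (L1)  txn=BusRd  M[L1]=88
step 18: P1: store L4 := 99  ⟶  IM  (L4)  txn=BusRdX  M[L4]=60

invalidations = 3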